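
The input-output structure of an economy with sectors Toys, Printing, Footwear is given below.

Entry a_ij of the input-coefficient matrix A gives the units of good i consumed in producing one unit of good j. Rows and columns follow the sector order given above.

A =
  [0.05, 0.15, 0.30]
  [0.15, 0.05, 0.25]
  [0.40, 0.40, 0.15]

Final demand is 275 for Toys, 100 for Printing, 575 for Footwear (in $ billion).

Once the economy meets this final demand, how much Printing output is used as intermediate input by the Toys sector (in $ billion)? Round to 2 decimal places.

I − A =
  [   0.95    -0.15    -0.30]
  [  -0.15     0.95    -0.25]
  [  -0.40    -0.40     0.85]
Cofactors of I−A, C_ij = (−1)^(i+j)·(minor ij) (rows/columns in the sector order above):
  C_11 = (0.95)(0.85) − (-0.25)(-0.40) = 0.7075
  C_12 = −[(-0.15)(0.85) − (-0.25)(-0.40)] = 0.2275
  C_13 = (-0.15)(-0.40) − (0.95)(-0.40) = 0.4400
  C_21 = −[(-0.15)(0.85) − (-0.30)(-0.40)] = 0.2475
  C_22 = (0.95)(0.85) − (-0.30)(-0.40) = 0.6875
  C_23 = −[(0.95)(-0.40) − (-0.15)(-0.40)] = 0.4400
  C_31 = (-0.15)(-0.25) − (-0.30)(0.95) = 0.3225
  C_32 = −[(0.95)(-0.25) − (-0.30)(-0.15)] = 0.2825
  C_33 = (0.95)(0.95) − (-0.15)(-0.15) = 0.8800
det(I−A) = Σ_j (I−A)_1j·C_1j = (0.95)(0.7075) + (-0.15)(0.2275) + (-0.30)(0.4400) = 0.5060
adj(I−A) = Cᵀ =
  [ 0.7075   0.2475   0.3225]
  [ 0.2275   0.6875   0.2825]
  [ 0.4400   0.4400   0.8800]
(I − A)⁻¹ = adj(I−A) / det(I−A) ≈
  [   1.3982     0.4891     0.6374]
  [   0.4496     1.3587     0.5583]
  [   0.8696     0.8696     1.7391]
First solve x = (I − A)⁻¹ d = adj(I−A)·d / det(I−A); in particular x_T = (0.7075·275 + 0.2475·100 + 0.3225·575) / 0.5060 = 404.75 / 0.5060 ≈ 799.9012.
Intermediate flow from P to T: z_PT = a_PT · x_T = 0.15 × 404.75 / 0.5060 = 60.7125 / 0.5060 ≈ 119.99.

z_PT = 119.99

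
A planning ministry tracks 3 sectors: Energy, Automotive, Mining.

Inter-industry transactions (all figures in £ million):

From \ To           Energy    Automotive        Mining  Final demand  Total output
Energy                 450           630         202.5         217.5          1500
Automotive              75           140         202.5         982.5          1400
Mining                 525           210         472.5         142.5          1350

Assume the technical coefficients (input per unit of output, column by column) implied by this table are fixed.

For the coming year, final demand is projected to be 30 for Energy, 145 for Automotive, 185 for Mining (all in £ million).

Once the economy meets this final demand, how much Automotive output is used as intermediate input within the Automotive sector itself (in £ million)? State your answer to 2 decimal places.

Technical coefficients a_ij = z_ij / X_j:
  a_11 = 450/1500 = 0.30, a_21 = 75/1500 = 0.05, a_31 = 525/1500 = 0.35
  a_12 = 630/1400 = 0.45, a_22 = 140/1400 = 0.10, a_32 = 210/1400 = 0.15
  a_13 = 202.5/1350 = 0.15, a_23 = 202.5/1350 = 0.15, a_33 = 472.5/1350 = 0.35
I − A =
  [   0.70    -0.45    -0.15]
  [  -0.05     0.90    -0.15]
  [  -0.35    -0.15     0.65]
Cofactors of I−A, C_ij = (−1)^(i+j)·(minor ij) (rows/columns in the sector order above):
  C_11 = (0.90)(0.65) − (-0.15)(-0.15) = 0.5625
  C_12 = −[(-0.05)(0.65) − (-0.15)(-0.35)] = 0.0850
  C_13 = (-0.05)(-0.15) − (0.90)(-0.35) = 0.3225
  C_21 = −[(-0.45)(0.65) − (-0.15)(-0.15)] = 0.3150
  C_22 = (0.70)(0.65) − (-0.15)(-0.35) = 0.4025
  C_23 = −[(0.70)(-0.15) − (-0.45)(-0.35)] = 0.2625
  C_31 = (-0.45)(-0.15) − (-0.15)(0.90) = 0.2025
  C_32 = −[(0.70)(-0.15) − (-0.15)(-0.05)] = 0.1125
  C_33 = (0.70)(0.90) − (-0.45)(-0.05) = 0.6075
det(I−A) = Σ_j (I−A)_1j·C_1j = (0.70)(0.5625) + (-0.45)(0.0850) + (-0.15)(0.3225) = 0.307125
adj(I−A) = Cᵀ =
  [ 0.5625   0.3150   0.2025]
  [ 0.0850   0.4025   0.1125]
  [ 0.3225   0.2625   0.6075]
(I − A)⁻¹ = adj(I−A) / det(I−A) ≈
  [   1.8315     1.0256     0.6593]
  [   0.2768     1.3105     0.3663]
  [   1.0501     0.8547     1.9780]
First solve x = (I − A)⁻¹ d = adj(I−A)·d / det(I−A); in particular x_2 = (0.0850·30 + 0.4025·145 + 0.1125·185) / 0.307125 = 81.725 / 0.307125 ≈ 266.0969.
Intermediate flow from 2 to 2: z_22 = a_22 · x_2 = 0.10 × 81.725 / 0.307125 = 8.1725 / 0.307125 ≈ 26.61.

z_22 = 26.61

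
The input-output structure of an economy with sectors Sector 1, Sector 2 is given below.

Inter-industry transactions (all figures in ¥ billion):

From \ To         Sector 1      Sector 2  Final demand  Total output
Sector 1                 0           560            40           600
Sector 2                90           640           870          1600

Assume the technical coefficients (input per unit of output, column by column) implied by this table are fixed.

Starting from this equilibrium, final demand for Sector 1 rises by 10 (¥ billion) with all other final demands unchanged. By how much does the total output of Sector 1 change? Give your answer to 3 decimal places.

Technical coefficients a_ij = z_ij / X_j:
  a_11 = 0/600 = 0.00, a_21 = 90/600 = 0.15
  a_12 = 560/1600 = 0.35, a_22 = 640/1600 = 0.40
I − A =
  [   1.00    -0.35]
  [  -0.15     0.60]
det(I−A) = (1.00)(0.60) − (-0.35)(-0.15) = 0.5475
adj(I−A) = [[0.60, 0.35], [0.15, 1.00]]
(I − A)⁻¹ = adj(I−A) / det(I−A) ≈
  [   1.0959     0.6393]
  [   0.2740     1.8265]
Δx = (I − A)⁻¹ Δd with Δd having +10 in the Sector 1 component and 0 elsewhere.
So Δx_1 = L_11 · (+10), where L_11 = adj(I−A)_11 / det(I−A) = 0.60 / 0.5475.
Δx_1 = 0.60 × (+10) / 0.5475 = 6.00 / 0.5475 ≈ 10.959.

Δx_1 = 10.959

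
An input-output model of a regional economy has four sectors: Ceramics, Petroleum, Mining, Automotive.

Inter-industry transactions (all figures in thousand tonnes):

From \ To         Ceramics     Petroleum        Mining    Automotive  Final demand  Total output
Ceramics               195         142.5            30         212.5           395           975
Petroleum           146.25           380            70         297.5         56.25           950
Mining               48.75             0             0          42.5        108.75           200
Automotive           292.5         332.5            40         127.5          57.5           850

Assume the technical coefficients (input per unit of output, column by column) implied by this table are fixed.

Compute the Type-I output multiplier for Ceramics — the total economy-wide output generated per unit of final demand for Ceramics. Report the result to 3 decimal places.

Technical coefficients a_ij = z_ij / X_j:
  a_CC = 195/975 = 0.20, a_PC = 146.25/975 = 0.15, a_MC = 48.75/975 = 0.05, a_AC = 292.5/975 = 0.30
  a_CP = 142.5/950 = 0.15, a_PP = 380/950 = 0.40, a_MP = 0/950 = 0.00, a_AP = 332.5/950 = 0.35
  a_CM = 30/200 = 0.15, a_PM = 70/200 = 0.35, a_MM = 0/200 = 0.00, a_AM = 40/200 = 0.20
  a_CA = 212.5/850 = 0.25, a_PA = 297.5/850 = 0.35, a_MA = 42.5/850 = 0.05, a_AA = 127.5/850 = 0.15
I − A =
  [   0.80    -0.15    -0.15    -0.25]
  [  -0.15     0.60    -0.35    -0.35]
  [  -0.05     0.00     1.00    -0.05]
  [  -0.30    -0.35    -0.20     0.85]
Compute the cofactors C_ij = (−1)^(i+j)·(3×3 minor ij) of I−A; the adjugate is their transpose:
adj(I−A) = Cᵀ =
  [ 0.375375   0.216125   0.173875   0.209625]
  [ 0.254625   0.585875   0.310125   0.334375]
  [ 0.031000   0.027000   0.217000   0.033000]
  [ 0.244625   0.323875   0.240125   0.450375]
det(I−A) = Σ_j (I−A)_1j·C_1j = (0.80)(0.375375) + (-0.15)(0.254625) + (-0.15)(0.031000) + (-0.25)(0.244625) = 0.1963
(I − A)⁻¹ = adj(I−A) / det(I−A) ≈
  [   1.9123     1.1010     0.8858     1.0679]
  [   1.2971     2.9846     1.5799     1.7034]
  [   0.1579     0.1375     1.1055     0.1681]
  [   1.2462     1.6499     1.2233     2.2943]
The output multiplier for sector j is the column-j sum of the Leontief inverse (I − A)⁻¹ = adj(I−A) / det(I−A).
Column C of adj(I−A): (0.375375, 0.254625, 0.031000, 0.244625); det(I−A) = 0.1963.
m_C = (0.375375 + 0.254625 + 0.031000 + 0.244625) / 0.1963 = 0.905625 / 0.1963 ≈ 4.613.

m_C = 4.613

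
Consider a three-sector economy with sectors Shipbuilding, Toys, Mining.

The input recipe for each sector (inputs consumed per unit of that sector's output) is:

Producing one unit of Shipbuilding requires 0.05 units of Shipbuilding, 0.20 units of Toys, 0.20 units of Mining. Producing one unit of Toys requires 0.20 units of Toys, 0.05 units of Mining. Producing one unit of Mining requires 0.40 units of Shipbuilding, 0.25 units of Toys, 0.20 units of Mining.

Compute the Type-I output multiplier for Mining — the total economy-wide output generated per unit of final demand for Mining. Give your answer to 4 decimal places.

m_3 = 2.6462

I − A =
  [   0.95     0.00    -0.40]
  [  -0.20     0.80    -0.25]
  [  -0.20    -0.05     0.80]
Cofactors of I−A, C_ij = (−1)^(i+j)·(minor ij) (rows/columns in the sector order above):
  C_11 = (0.80)(0.80) − (-0.25)(-0.05) = 0.6275
  C_12 = −[(-0.20)(0.80) − (-0.25)(-0.20)] = 0.2100
  C_13 = (-0.20)(-0.05) − (0.80)(-0.20) = 0.1700
  C_21 = −[(0.00)(0.80) − (-0.40)(-0.05)] = 0.0200
  C_22 = (0.95)(0.80) − (-0.40)(-0.20) = 0.6800
  C_23 = −[(0.95)(-0.05) − (0.00)(-0.20)] = 0.0475
  C_31 = (0.00)(-0.25) − (-0.40)(0.80) = 0.3200
  C_32 = −[(0.95)(-0.25) − (-0.40)(-0.20)] = 0.3175
  C_33 = (0.95)(0.80) − (0.00)(-0.20) = 0.7600
det(I−A) = Σ_j (I−A)_1j·C_1j = (0.95)(0.6275) + (0.00)(0.2100) + (-0.40)(0.1700) = 0.528125
adj(I−A) = Cᵀ =
  [ 0.6275   0.0200   0.3200]
  [ 0.2100   0.6800   0.3175]
  [ 0.1700   0.0475   0.7600]
(I − A)⁻¹ = adj(I−A) / det(I−A) ≈
  [   1.18817     0.03787     0.60592]
  [   0.39763     1.28757     0.60118]
  [   0.32189     0.08994     1.43905]
The output multiplier for sector j is the column-j sum of the Leontief inverse (I − A)⁻¹ = adj(I−A) / det(I−A).
Column 3 of adj(I−A): (0.3200, 0.3175, 0.7600); det(I−A) = 0.528125.
m_3 = (0.3200 + 0.3175 + 0.7600) / 0.528125 = 1.3975 / 0.528125 ≈ 2.6462.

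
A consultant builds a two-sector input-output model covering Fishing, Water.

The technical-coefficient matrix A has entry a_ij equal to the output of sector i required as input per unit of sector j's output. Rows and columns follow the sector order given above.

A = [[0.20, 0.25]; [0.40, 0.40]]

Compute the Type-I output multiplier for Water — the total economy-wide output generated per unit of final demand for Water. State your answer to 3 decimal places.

I − A =
  [   0.80    -0.25]
  [  -0.40     0.60]
det(I−A) = (0.80)(0.60) − (-0.25)(-0.40) = 0.3800
adj(I−A) = [[0.60, 0.25], [0.40, 0.80]]
(I − A)⁻¹ = adj(I−A) / det(I−A) ≈
  [   1.5789     0.6579]
  [   1.0526     2.1053]
The output multiplier for sector j is the column-j sum of the Leontief inverse (I − A)⁻¹ = adj(I−A) / det(I−A).
Column 2 of adj(I−A): (0.25, 0.80); det(I−A) = 0.3800.
m_2 = (0.25 + 0.80) / 0.3800 = 1.05 / 0.3800 ≈ 2.763.

m_2 = 2.763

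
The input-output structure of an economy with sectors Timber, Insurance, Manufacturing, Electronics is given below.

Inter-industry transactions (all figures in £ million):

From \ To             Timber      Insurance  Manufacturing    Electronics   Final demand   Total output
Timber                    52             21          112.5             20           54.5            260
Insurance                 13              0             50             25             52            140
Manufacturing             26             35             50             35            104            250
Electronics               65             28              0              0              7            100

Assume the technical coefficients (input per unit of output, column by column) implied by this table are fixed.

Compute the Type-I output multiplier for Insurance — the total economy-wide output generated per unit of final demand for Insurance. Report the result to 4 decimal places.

m_2 = 3.1498

Technical coefficients a_ij = z_ij / X_j:
  a_11 = 52/260 = 0.20, a_21 = 13/260 = 0.05, a_31 = 26/260 = 0.10, a_41 = 65/260 = 0.25
  a_12 = 21/140 = 0.15, a_22 = 0/140 = 0.00, a_32 = 35/140 = 0.25, a_42 = 28/140 = 0.20
  a_13 = 112.5/250 = 0.45, a_23 = 50/250 = 0.20, a_33 = 50/250 = 0.20, a_43 = 0/250 = 0.00
  a_14 = 20/100 = 0.20, a_24 = 25/100 = 0.25, a_34 = 35/100 = 0.35, a_44 = 0/100 = 0.00
I − A =
  [   0.80    -0.15    -0.45    -0.20]
  [  -0.05     1.00    -0.20    -0.25]
  [  -0.10    -0.25     0.80    -0.35]
  [  -0.25    -0.20     0.00     1.00]
Compute the cofactors C_ij = (−1)^(i+j)·(3×3 minor ij) of I−A; the adjugate is their transpose:
adj(I−A) = Cᵀ =
  [ 0.696000   0.296000   0.465500   0.376125]
  [ 0.127500   0.515625   0.200625   0.224625]
  [ 0.214125   0.275625   0.691125   0.353625]
  [ 0.199500   0.177125   0.156500   0.540375]
det(I−A) = Σ_j (I−A)_1j·C_1j = (0.80)(0.696000) + (-0.15)(0.127500) + (-0.45)(0.214125) + (-0.20)(0.199500) = 0.40141875
(I − A)⁻¹ = adj(I−A) / det(I−A) ≈
  [   1.73385     0.73738     1.15964     0.93699]
  [   0.31762     1.28451     0.49979     0.55958]
  [   0.53342     0.68663     1.72171     0.88094]
  [   0.49699     0.44125     0.38987     1.34616]
The output multiplier for sector j is the column-j sum of the Leontief inverse (I − A)⁻¹ = adj(I−A) / det(I−A).
Column 2 of adj(I−A): (0.296000, 0.515625, 0.275625, 0.177125); det(I−A) = 0.40141875.
m_2 = (0.296000 + 0.515625 + 0.275625 + 0.177125) / 0.40141875 = 1.264375 / 0.40141875 ≈ 3.1498.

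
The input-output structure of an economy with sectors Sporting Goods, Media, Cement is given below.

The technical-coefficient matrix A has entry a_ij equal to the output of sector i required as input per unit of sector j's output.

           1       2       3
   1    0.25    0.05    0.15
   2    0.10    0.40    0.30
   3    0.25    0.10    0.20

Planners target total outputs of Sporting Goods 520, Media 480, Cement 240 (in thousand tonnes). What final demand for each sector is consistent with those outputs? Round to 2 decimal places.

I − A =
  [   0.75    -0.05    -0.15]
  [  -0.10     0.60    -0.30]
  [  -0.25    -0.10     0.80]
d = (I − A) x:
  d_1 = (+0.75)·520 + (-0.05)·480 + (-0.15)·240 = 330.00
  d_2 = (-0.10)·520 + (+0.60)·480 + (-0.30)·240 = 164.00
  d_3 = (-0.25)·520 + (-0.10)·480 + (+0.80)·240 = 14.00

d_1 = 330.00, d_2 = 164.00, d_3 = 14.00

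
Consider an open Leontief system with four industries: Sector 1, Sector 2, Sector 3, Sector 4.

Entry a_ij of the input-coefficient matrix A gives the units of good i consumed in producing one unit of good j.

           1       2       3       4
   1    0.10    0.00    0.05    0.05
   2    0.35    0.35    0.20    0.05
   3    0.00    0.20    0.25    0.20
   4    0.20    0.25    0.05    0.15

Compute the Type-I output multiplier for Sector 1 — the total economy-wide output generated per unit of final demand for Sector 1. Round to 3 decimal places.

m_1 = 2.792

I − A =
  [   0.90     0.00    -0.05    -0.05]
  [  -0.35     0.65    -0.20    -0.05]
  [   0.00    -0.20     0.75    -0.20]
  [  -0.20    -0.25    -0.05     0.85]
Compute the cofactors C_ij = (−1)^(i+j)·(3×3 minor ij) of I−A; the adjugate is their transpose:
adj(I−A) = Cᵀ =
  [ 0.354000   0.020875   0.031125   0.029375]
  [ 0.235125   0.555250   0.169500   0.086375]
  [ 0.105000   0.196000   0.475125   0.129500]
  [ 0.158625   0.179750   0.085125   0.399250]
det(I−A) = Σ_j (I−A)_1j·C_1j = (0.90)(0.354000) + (0.00)(0.235125) + (-0.05)(0.105000) + (-0.05)(0.158625) = 0.30541875
(I − A)⁻¹ = adj(I−A) / det(I−A) ≈
  [   1.1591     0.0683     0.1019     0.0962]
  [   0.7698     1.8180     0.5550     0.2828]
  [   0.3438     0.6417     1.5557     0.4240]
  [   0.5194     0.5885     0.2787     1.3072]
The output multiplier for sector j is the column-j sum of the Leontief inverse (I − A)⁻¹ = adj(I−A) / det(I−A).
Column 1 of adj(I−A): (0.354000, 0.235125, 0.105000, 0.158625); det(I−A) = 0.30541875.
m_1 = (0.354000 + 0.235125 + 0.105000 + 0.158625) / 0.30541875 = 0.85275 / 0.30541875 ≈ 2.792.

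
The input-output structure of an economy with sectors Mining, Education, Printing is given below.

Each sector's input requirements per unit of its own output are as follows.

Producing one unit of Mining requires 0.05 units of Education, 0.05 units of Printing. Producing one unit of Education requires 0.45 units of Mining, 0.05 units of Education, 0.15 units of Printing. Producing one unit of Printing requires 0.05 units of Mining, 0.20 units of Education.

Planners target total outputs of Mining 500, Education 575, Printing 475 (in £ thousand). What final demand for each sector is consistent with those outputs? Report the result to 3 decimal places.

d_M = 217.500, d_E = 426.250, d_P = 363.750

I − A =
  [   1.00    -0.45    -0.05]
  [  -0.05     0.95    -0.20]
  [  -0.05    -0.15     1.00]
d = (I − A) x:
  d_M = (+1.00)·500 + (-0.45)·575 + (-0.05)·475 = 217.500
  d_E = (-0.05)·500 + (+0.95)·575 + (-0.20)·475 = 426.250
  d_P = (-0.05)·500 + (-0.15)·575 + (+1.00)·475 = 363.750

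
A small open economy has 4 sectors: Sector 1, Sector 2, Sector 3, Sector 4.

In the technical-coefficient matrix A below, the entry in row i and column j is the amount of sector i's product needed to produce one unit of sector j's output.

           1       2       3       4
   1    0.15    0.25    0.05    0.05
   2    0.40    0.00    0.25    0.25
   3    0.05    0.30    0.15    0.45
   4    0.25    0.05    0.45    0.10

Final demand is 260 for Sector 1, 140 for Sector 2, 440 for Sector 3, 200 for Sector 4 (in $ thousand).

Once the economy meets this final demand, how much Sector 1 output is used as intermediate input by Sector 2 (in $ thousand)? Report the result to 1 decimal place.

I − A =
  [   0.85    -0.25    -0.05    -0.05]
  [  -0.40     1.00    -0.25    -0.25]
  [  -0.05    -0.30     0.85    -0.45]
  [  -0.25    -0.05    -0.45     0.90]
Compute the cofactors C_ij = (−1)^(i+j)·(3×3 minor ij) of I−A; the adjugate is their transpose:
adj(I−A) = Cᵀ =
  [ 0.445000   0.164125   0.151875   0.146250]
  [ 0.323125   0.458500   0.313875   0.302250]
  [ 0.292625   0.284375   0.635250   0.412875]
  [ 0.287875   0.213250   0.377250   0.562125]
det(I−A) = Σ_j (I−A)_1j·C_1j = (0.85)(0.445000) + (-0.25)(0.323125) + (-0.05)(0.292625) + (-0.05)(0.287875) = 0.26844375
(I − A)⁻¹ = adj(I−A) / det(I−A) ≈
  [   1.6577     0.6114     0.5658     0.5448]
  [   1.2037     1.7080     1.1692     1.1259]
  [   1.0901     1.0593     2.3664     1.5380]
  [   1.0724     0.7944     1.4053     2.0940]
First solve x = (I − A)⁻¹ d = adj(I−A)·d / det(I−A); in particular x_2 = (0.323125·260 + 0.458500·140 + 0.313875·440 + 0.302250·200) / 0.26844375 = 346.7575 / 0.26844375 ≈ 1291.732.
Intermediate flow from 1 to 2: z_12 = a_12 · x_2 = 0.25 × 346.7575 / 0.26844375 = 86.689375 / 0.26844375 ≈ 322.9.

z_12 = 322.9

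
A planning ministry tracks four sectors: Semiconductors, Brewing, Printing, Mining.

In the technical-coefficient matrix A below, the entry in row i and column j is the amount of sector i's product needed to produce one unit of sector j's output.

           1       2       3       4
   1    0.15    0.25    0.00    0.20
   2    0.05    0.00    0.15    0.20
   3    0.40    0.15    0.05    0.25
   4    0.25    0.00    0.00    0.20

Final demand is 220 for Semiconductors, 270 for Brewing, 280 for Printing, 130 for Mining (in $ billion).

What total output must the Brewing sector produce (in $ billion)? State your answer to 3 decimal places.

I − A =
  [   0.85    -0.25     0.00    -0.20]
  [  -0.05     1.00    -0.15    -0.20]
  [  -0.40    -0.15     0.95    -0.25]
  [  -0.25     0.00     0.00     0.80]
Compute the cofactors C_ij = (−1)^(i+j)·(3×3 minor ij) of I−A; the adjugate is their transpose:
adj(I−A) = Cᵀ =
  [ 0.742000   0.190000   0.030000   0.242375]
  [ 0.142875   0.598500   0.094500   0.214875]
  [ 0.396000   0.190125   0.607500   0.336375]
  [ 0.231875   0.059375   0.009375   0.761500]
det(I−A) = Σ_j (I−A)_1j·C_1j = (0.85)(0.742000) + (-0.25)(0.142875) + (0.00)(0.396000) + (-0.20)(0.231875) = 0.54860625
(I − A)⁻¹ = adj(I−A) / det(I−A) ≈
  [   1.3525     0.3463     0.0547     0.4418]
  [   0.2604     1.0909     0.1723     0.3917]
  [   0.7218     0.3466     1.1074     0.6131]
  [   0.4227     0.1082     0.0171     1.3881]
x = (I − A)⁻¹ d = adj(I−A)·d / det(I−A), with det(I−A) = 0.54860625:
  x_1 = (0.742000·220 + 0.190000·270 + 0.030000·280 + 0.242375·130) / 0.54860625 = 254.44875 / 0.54860625 ≈ 463.809
  x_2 = (0.142875·220 + 0.598500·270 + 0.094500·280 + 0.214875·130) / 0.54860625 = 247.42125 / 0.54860625 ≈ 451.000
  x_3 = (0.396000·220 + 0.190125·270 + 0.607500·280 + 0.336375·130) / 0.54860625 = 352.2825 / 0.54860625 ≈ 642.141
  x_4 = (0.231875·220 + 0.059375·270 + 0.009375·280 + 0.761500·130) / 0.54860625 = 168.66375 / 0.54860625 ≈ 307.440

x_2 = 451.000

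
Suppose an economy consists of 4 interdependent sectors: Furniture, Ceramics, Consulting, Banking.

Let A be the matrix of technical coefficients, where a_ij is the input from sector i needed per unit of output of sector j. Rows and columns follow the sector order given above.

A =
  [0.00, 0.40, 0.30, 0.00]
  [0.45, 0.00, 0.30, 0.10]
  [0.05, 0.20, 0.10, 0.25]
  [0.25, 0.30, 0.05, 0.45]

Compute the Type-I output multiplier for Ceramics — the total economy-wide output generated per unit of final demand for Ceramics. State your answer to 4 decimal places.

m_2 = 5.4614

I − A =
  [   1.00    -0.40    -0.30     0.00]
  [  -0.45     1.00    -0.30    -0.10]
  [  -0.05    -0.20     0.90    -0.25]
  [  -0.25    -0.30    -0.05     0.55]
Compute the cofactors C_ij = (−1)^(i+j)·(3×3 minor ij) of I−A; the adjugate is their transpose:
adj(I−A) = Cᵀ =
  [ 0.399000   0.248500   0.224000   0.147000]
  [ 0.266875   0.455500   0.251750   0.197250]
  [ 0.176750   0.221000   0.411000   0.227000]
  [ 0.343000   0.381500   0.276500   0.630000]
det(I−A) = Σ_j (I−A)_1j·C_1j = (1.00)(0.399000) + (-0.40)(0.266875) + (-0.30)(0.176750) + (0.00)(0.343000) = 0.239225
(I − A)⁻¹ = adj(I−A) / det(I−A) ≈
  [   1.66789     1.03877     0.93636     0.61448]
  [   1.11558     1.90407     1.05236     0.82454]
  [   0.73884     0.92382     1.71805     0.94890]
  [   1.43380     1.59473     1.15582     2.63350]
The output multiplier for sector j is the column-j sum of the Leontief inverse (I − A)⁻¹ = adj(I−A) / det(I−A).
Column 2 of adj(I−A): (0.248500, 0.455500, 0.221000, 0.381500); det(I−A) = 0.239225.
m_2 = (0.248500 + 0.455500 + 0.221000 + 0.381500) / 0.239225 = 1.3065 / 0.239225 ≈ 5.4614.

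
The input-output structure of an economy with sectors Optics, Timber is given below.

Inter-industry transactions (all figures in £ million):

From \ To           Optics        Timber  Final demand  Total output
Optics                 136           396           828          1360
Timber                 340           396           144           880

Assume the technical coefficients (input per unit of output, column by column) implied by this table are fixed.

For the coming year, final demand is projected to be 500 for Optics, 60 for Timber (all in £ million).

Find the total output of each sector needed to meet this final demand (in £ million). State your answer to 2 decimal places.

Technical coefficients a_ij = z_ij / X_j:
  a_11 = 136/1360 = 0.10, a_21 = 340/1360 = 0.25
  a_12 = 396/880 = 0.45, a_22 = 396/880 = 0.45
I − A =
  [   0.90    -0.45]
  [  -0.25     0.55]
det(I−A) = (0.90)(0.55) − (-0.45)(-0.25) = 0.3825
adj(I−A) = [[0.55, 0.45], [0.25, 0.90]]
(I − A)⁻¹ = adj(I−A) / det(I−A) ≈
  [   1.4379     1.1765]
  [   0.6536     2.3529]
x = (I − A)⁻¹ d = adj(I−A)·d / det(I−A), with det(I−A) = 0.3825:
  x_1 = (0.55·500 + 0.45·60) / 0.3825 = 302.00 / 0.3825 ≈ 789.54
  x_2 = (0.25·500 + 0.90·60) / 0.3825 = 179.00 / 0.3825 ≈ 467.97

x_1 = 789.54, x_2 = 467.97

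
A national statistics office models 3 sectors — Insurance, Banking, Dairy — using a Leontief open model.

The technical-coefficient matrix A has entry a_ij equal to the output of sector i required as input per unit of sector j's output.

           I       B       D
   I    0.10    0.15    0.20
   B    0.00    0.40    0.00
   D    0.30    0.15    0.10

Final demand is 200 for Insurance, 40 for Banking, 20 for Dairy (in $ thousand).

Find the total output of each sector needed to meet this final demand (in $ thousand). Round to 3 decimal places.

I − A =
  [   0.90    -0.15    -0.20]
  [   0.00     0.60     0.00]
  [  -0.30    -0.15     0.90]
Cofactors of I−A, C_ij = (−1)^(i+j)·(minor ij) (rows/columns in the sector order above):
  C_11 = (0.60)(0.90) − (0.00)(-0.15) = 0.5400
  C_12 = −[(0.00)(0.90) − (0.00)(-0.30)] = 0.0000
  C_13 = (0.00)(-0.15) − (0.60)(-0.30) = 0.1800
  C_21 = −[(-0.15)(0.90) − (-0.20)(-0.15)] = 0.1650
  C_22 = (0.90)(0.90) − (-0.20)(-0.30) = 0.7500
  C_23 = −[(0.90)(-0.15) − (-0.15)(-0.30)] = 0.1800
  C_31 = (-0.15)(0.00) − (-0.20)(0.60) = 0.1200
  C_32 = −[(0.90)(0.00) − (-0.20)(0.00)] = 0.0000
  C_33 = (0.90)(0.60) − (-0.15)(0.00) = 0.5400
det(I−A) = Σ_j (I−A)_1j·C_1j = (0.90)(0.5400) + (-0.15)(0.0000) + (-0.20)(0.1800) = 0.4500
adj(I−A) = Cᵀ =
  [ 0.5400   0.1650   0.1200]
  [ 0.0000   0.7500   0.0000]
  [ 0.1800   0.1800   0.5400]
(I − A)⁻¹ = adj(I−A) / det(I−A) ≈
  [   1.2000     0.3667     0.2667]
  [   0.0000     1.6667     0.0000]
  [   0.4000     0.4000     1.2000]
x = (I − A)⁻¹ d = adj(I−A)·d / det(I−A), with det(I−A) = 0.4500:
  x_I = (0.5400·200 + 0.1650·40 + 0.1200·20) / 0.4500 = 117.00 / 0.4500 = 260.000
  x_B = (0.0000·200 + 0.7500·40 + 0.0000·20) / 0.4500 = 30.00 / 0.4500 ≈ 66.667
  x_D = (0.1800·200 + 0.1800·40 + 0.5400·20) / 0.4500 = 54.00 / 0.4500 = 120.000

x_I = 260.000, x_B = 66.667, x_D = 120.000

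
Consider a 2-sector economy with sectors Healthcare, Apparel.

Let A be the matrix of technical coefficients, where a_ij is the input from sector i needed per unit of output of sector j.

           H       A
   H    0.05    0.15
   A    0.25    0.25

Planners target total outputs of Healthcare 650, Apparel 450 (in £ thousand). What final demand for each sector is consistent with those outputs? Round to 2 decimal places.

d_H = 550.00, d_A = 175.00

I − A =
  [   0.95    -0.15]
  [  -0.25     0.75]
d = (I − A) x:
  d_H = (+0.95)·650 + (-0.15)·450 = 550.00
  d_A = (-0.25)·650 + (+0.75)·450 = 175.00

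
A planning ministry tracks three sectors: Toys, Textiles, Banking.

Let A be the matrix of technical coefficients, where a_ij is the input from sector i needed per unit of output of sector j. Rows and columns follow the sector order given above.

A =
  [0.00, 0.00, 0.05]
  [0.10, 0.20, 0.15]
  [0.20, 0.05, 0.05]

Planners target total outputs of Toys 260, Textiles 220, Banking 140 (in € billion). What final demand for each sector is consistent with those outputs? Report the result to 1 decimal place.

I − A =
  [   1.00     0.00    -0.05]
  [  -0.10     0.80    -0.15]
  [  -0.20    -0.05     0.95]
d = (I − A) x:
  d_1 = (+1.00)·260 + (+0.00)·220 + (-0.05)·140 = 253.0
  d_2 = (-0.10)·260 + (+0.80)·220 + (-0.15)·140 = 129.0
  d_3 = (-0.20)·260 + (-0.05)·220 + (+0.95)·140 = 70.0

d_1 = 253.0, d_2 = 129.0, d_3 = 70.0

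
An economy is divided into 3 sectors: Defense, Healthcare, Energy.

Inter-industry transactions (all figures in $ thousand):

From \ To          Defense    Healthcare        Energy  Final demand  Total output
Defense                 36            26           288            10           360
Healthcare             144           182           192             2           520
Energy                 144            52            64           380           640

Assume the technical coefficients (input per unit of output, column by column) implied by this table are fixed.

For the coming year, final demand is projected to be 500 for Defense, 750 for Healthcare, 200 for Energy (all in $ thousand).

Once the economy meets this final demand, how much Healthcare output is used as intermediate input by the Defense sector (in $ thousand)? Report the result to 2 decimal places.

z_HD = 477.53

Technical coefficients a_ij = z_ij / X_j:
  a_DD = 36/360 = 0.10, a_HD = 144/360 = 0.40, a_ED = 144/360 = 0.40
  a_DH = 26/520 = 0.05, a_HH = 182/520 = 0.35, a_EH = 52/520 = 0.10
  a_DE = 288/640 = 0.45, a_HE = 192/640 = 0.30, a_EE = 64/640 = 0.10
I − A =
  [   0.90    -0.05    -0.45]
  [  -0.40     0.65    -0.30]
  [  -0.40    -0.10     0.90]
Cofactors of I−A, C_ij = (−1)^(i+j)·(minor ij) (rows/columns in the sector order above):
  C_11 = (0.65)(0.90) − (-0.30)(-0.10) = 0.5550
  C_12 = −[(-0.40)(0.90) − (-0.30)(-0.40)] = 0.4800
  C_13 = (-0.40)(-0.10) − (0.65)(-0.40) = 0.3000
  C_21 = −[(-0.05)(0.90) − (-0.45)(-0.10)] = 0.0900
  C_22 = (0.90)(0.90) − (-0.45)(-0.40) = 0.6300
  C_23 = −[(0.90)(-0.10) − (-0.05)(-0.40)] = 0.1100
  C_31 = (-0.05)(-0.30) − (-0.45)(0.65) = 0.3075
  C_32 = −[(0.90)(-0.30) − (-0.45)(-0.40)] = 0.4500
  C_33 = (0.90)(0.65) − (-0.05)(-0.40) = 0.5650
det(I−A) = Σ_j (I−A)_1j·C_1j = (0.90)(0.5550) + (-0.05)(0.4800) + (-0.45)(0.3000) = 0.3405
adj(I−A) = Cᵀ =
  [ 0.5550   0.0900   0.3075]
  [ 0.4800   0.6300   0.4500]
  [ 0.3000   0.1100   0.5650]
(I − A)⁻¹ = adj(I−A) / det(I−A) ≈
  [   1.6300     0.2643     0.9031]
  [   1.4097     1.8502     1.3216]
  [   0.8811     0.3231     1.6593]
First solve x = (I − A)⁻¹ d = adj(I−A)·d / det(I−A); in particular x_D = (0.5550·500 + 0.0900·750 + 0.3075·200) / 0.3405 = 406.50 / 0.3405 ≈ 1193.8326.
Intermediate flow from H to D: z_HD = a_HD · x_D = 0.40 × 406.50 / 0.3405 = 162.60 / 0.3405 ≈ 477.53.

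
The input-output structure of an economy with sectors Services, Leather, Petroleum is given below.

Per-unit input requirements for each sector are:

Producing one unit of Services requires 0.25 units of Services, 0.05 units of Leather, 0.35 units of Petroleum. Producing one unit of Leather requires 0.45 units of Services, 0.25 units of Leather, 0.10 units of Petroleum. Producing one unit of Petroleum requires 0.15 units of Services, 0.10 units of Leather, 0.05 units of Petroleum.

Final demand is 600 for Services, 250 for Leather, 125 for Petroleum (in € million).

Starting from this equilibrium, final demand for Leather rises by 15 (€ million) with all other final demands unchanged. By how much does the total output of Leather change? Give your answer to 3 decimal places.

Δx_L = 22.018

I − A =
  [   0.75    -0.45    -0.15]
  [  -0.05     0.75    -0.10]
  [  -0.35    -0.10     0.95]
Cofactors of I−A, C_ij = (−1)^(i+j)·(minor ij) (rows/columns in the sector order above):
  C_11 = (0.75)(0.95) − (-0.10)(-0.10) = 0.7025
  C_12 = −[(-0.05)(0.95) − (-0.10)(-0.35)] = 0.0825
  C_13 = (-0.05)(-0.10) − (0.75)(-0.35) = 0.2675
  C_21 = −[(-0.45)(0.95) − (-0.15)(-0.10)] = 0.4425
  C_22 = (0.75)(0.95) − (-0.15)(-0.35) = 0.6600
  C_23 = −[(0.75)(-0.10) − (-0.45)(-0.35)] = 0.2325
  C_31 = (-0.45)(-0.10) − (-0.15)(0.75) = 0.1575
  C_32 = −[(0.75)(-0.10) − (-0.15)(-0.05)] = 0.0825
  C_33 = (0.75)(0.75) − (-0.45)(-0.05) = 0.5400
det(I−A) = Σ_j (I−A)_1j·C_1j = (0.75)(0.7025) + (-0.45)(0.0825) + (-0.15)(0.2675) = 0.449625
adj(I−A) = Cᵀ =
  [ 0.7025   0.4425   0.1575]
  [ 0.0825   0.6600   0.0825]
  [ 0.2675   0.2325   0.5400]
(I − A)⁻¹ = adj(I−A) / det(I−A) ≈
  [   1.5624     0.9842     0.3503]
  [   0.1835     1.4679     0.1835]
  [   0.5949     0.5171     1.2010]
Δx = (I − A)⁻¹ Δd with Δd having +15 in the Leather component and 0 elsewhere.
So Δx_L = L_LL · (+15), where L_LL = adj(I−A)_LL / det(I−A) = 0.6600 / 0.449625.
Δx_L = 0.6600 × (+15) / 0.449625 = 9.90 / 0.449625 ≈ 22.018.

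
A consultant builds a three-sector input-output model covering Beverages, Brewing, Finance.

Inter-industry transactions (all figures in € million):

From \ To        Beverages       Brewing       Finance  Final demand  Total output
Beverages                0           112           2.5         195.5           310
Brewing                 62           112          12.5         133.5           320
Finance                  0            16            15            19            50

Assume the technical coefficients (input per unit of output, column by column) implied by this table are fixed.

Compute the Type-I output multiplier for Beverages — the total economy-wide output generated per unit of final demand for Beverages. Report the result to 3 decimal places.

Technical coefficients a_ij = z_ij / X_j:
  a_11 = 0/310 = 0.00, a_21 = 62/310 = 0.20, a_31 = 0/310 = 0.00
  a_12 = 112/320 = 0.35, a_22 = 112/320 = 0.35, a_32 = 16/320 = 0.05
  a_13 = 2.5/50 = 0.05, a_23 = 12.5/50 = 0.25, a_33 = 15/50 = 0.30
I − A =
  [   1.00    -0.35    -0.05]
  [  -0.20     0.65    -0.25]
  [   0.00    -0.05     0.70]
Cofactors of I−A, C_ij = (−1)^(i+j)·(minor ij) (rows/columns in the sector order above):
  C_11 = (0.65)(0.70) − (-0.25)(-0.05) = 0.4425
  C_12 = −[(-0.20)(0.70) − (-0.25)(0.00)] = 0.1400
  C_13 = (-0.20)(-0.05) − (0.65)(0.00) = 0.0100
  C_21 = −[(-0.35)(0.70) − (-0.05)(-0.05)] = 0.2475
  C_22 = (1.00)(0.70) − (-0.05)(0.00) = 0.7000
  C_23 = −[(1.00)(-0.05) − (-0.35)(0.00)] = 0.0500
  C_31 = (-0.35)(-0.25) − (-0.05)(0.65) = 0.1200
  C_32 = −[(1.00)(-0.25) − (-0.05)(-0.20)] = 0.2600
  C_33 = (1.00)(0.65) − (-0.35)(-0.20) = 0.5800
det(I−A) = Σ_j (I−A)_1j·C_1j = (1.00)(0.4425) + (-0.35)(0.1400) + (-0.05)(0.0100) = 0.3930
adj(I−A) = Cᵀ =
  [ 0.4425   0.2475   0.1200]
  [ 0.1400   0.7000   0.2600]
  [ 0.0100   0.0500   0.5800]
(I − A)⁻¹ = adj(I−A) / det(I−A) ≈
  [   1.1260     0.6298     0.3053]
  [   0.3562     1.7812     0.6616]
  [   0.0254     0.1272     1.4758]
The output multiplier for sector j is the column-j sum of the Leontief inverse (I − A)⁻¹ = adj(I−A) / det(I−A).
Column 1 of adj(I−A): (0.4425, 0.1400, 0.0100); det(I−A) = 0.3930.
m_1 = (0.4425 + 0.1400 + 0.0100) / 0.3930 = 0.5925 / 0.3930 ≈ 1.508.

m_1 = 1.508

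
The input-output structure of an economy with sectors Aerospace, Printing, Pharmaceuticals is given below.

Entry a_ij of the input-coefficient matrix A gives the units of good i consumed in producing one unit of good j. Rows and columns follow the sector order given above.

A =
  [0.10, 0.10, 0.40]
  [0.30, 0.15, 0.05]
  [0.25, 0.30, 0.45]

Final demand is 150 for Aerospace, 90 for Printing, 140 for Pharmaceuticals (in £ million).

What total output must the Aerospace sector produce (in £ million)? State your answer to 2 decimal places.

I − A =
  [   0.90    -0.10    -0.40]
  [  -0.30     0.85    -0.05]
  [  -0.25    -0.30     0.55]
Cofactors of I−A, C_ij = (−1)^(i+j)·(minor ij) (rows/columns in the sector order above):
  C_11 = (0.85)(0.55) − (-0.05)(-0.30) = 0.4525
  C_12 = −[(-0.30)(0.55) − (-0.05)(-0.25)] = 0.1775
  C_13 = (-0.30)(-0.30) − (0.85)(-0.25) = 0.3025
  C_21 = −[(-0.10)(0.55) − (-0.40)(-0.30)] = 0.1750
  C_22 = (0.90)(0.55) − (-0.40)(-0.25) = 0.3950
  C_23 = −[(0.90)(-0.30) − (-0.10)(-0.25)] = 0.2950
  C_31 = (-0.10)(-0.05) − (-0.40)(0.85) = 0.3450
  C_32 = −[(0.90)(-0.05) − (-0.40)(-0.30)] = 0.1650
  C_33 = (0.90)(0.85) − (-0.10)(-0.30) = 0.7350
det(I−A) = Σ_j (I−A)_1j·C_1j = (0.90)(0.4525) + (-0.10)(0.1775) + (-0.40)(0.3025) = 0.2685
adj(I−A) = Cᵀ =
  [ 0.4525   0.1750   0.3450]
  [ 0.1775   0.3950   0.1650]
  [ 0.3025   0.2950   0.7350]
(I − A)⁻¹ = adj(I−A) / det(I−A) ≈
  [   1.6853     0.6518     1.2849]
  [   0.6611     1.4711     0.6145]
  [   1.1266     1.0987     2.7374]
x = (I − A)⁻¹ d = adj(I−A)·d / det(I−A), with det(I−A) = 0.2685:
  x_1 = (0.4525·150 + 0.1750·90 + 0.3450·140) / 0.2685 = 131.925 / 0.2685 ≈ 491.34
  x_2 = (0.1775·150 + 0.3950·90 + 0.1650·140) / 0.2685 = 85.275 / 0.2685 ≈ 317.60
  x_3 = (0.3025·150 + 0.2950·90 + 0.7350·140) / 0.2685 = 174.825 / 0.2685 ≈ 651.12

x_1 = 491.34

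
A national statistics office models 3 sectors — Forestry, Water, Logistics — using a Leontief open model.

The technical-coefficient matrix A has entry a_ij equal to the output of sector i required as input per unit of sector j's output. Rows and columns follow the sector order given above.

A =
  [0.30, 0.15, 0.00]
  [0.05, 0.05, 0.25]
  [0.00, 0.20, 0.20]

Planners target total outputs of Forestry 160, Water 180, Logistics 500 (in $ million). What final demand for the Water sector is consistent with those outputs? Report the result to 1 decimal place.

I − A =
  [   0.70    -0.15     0.00]
  [  -0.05     0.95    -0.25]
  [   0.00    -0.20     0.80]
d = (I − A) x:
  d_1 = (+0.70)·160 + (-0.15)·180 + (+0.00)·500 = 85.0
  d_2 = (-0.05)·160 + (+0.95)·180 + (-0.25)·500 = 38.0
  d_3 = (+0.00)·160 + (-0.20)·180 + (+0.80)·500 = 364.0

d_2 = 38.0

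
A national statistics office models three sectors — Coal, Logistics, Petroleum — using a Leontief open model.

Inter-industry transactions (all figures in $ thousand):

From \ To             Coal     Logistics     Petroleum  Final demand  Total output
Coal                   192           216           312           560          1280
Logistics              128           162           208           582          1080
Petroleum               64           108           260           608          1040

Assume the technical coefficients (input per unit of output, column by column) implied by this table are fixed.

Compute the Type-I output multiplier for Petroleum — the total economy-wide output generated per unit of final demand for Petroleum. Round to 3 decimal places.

m_3 = 2.433

Technical coefficients a_ij = z_ij / X_j:
  a_11 = 192/1280 = 0.15, a_21 = 128/1280 = 0.10, a_31 = 64/1280 = 0.05
  a_12 = 216/1080 = 0.20, a_22 = 162/1080 = 0.15, a_32 = 108/1080 = 0.10
  a_13 = 312/1040 = 0.30, a_23 = 208/1040 = 0.20, a_33 = 260/1040 = 0.25
I − A =
  [   0.85    -0.20    -0.30]
  [  -0.10     0.85    -0.20]
  [  -0.05    -0.10     0.75]
Cofactors of I−A, C_ij = (−1)^(i+j)·(minor ij) (rows/columns in the sector order above):
  C_11 = (0.85)(0.75) − (-0.20)(-0.10) = 0.6175
  C_12 = −[(-0.10)(0.75) − (-0.20)(-0.05)] = 0.0850
  C_13 = (-0.10)(-0.10) − (0.85)(-0.05) = 0.0525
  C_21 = −[(-0.20)(0.75) − (-0.30)(-0.10)] = 0.1800
  C_22 = (0.85)(0.75) − (-0.30)(-0.05) = 0.6225
  C_23 = −[(0.85)(-0.10) − (-0.20)(-0.05)] = 0.0950
  C_31 = (-0.20)(-0.20) − (-0.30)(0.85) = 0.2950
  C_32 = −[(0.85)(-0.20) − (-0.30)(-0.10)] = 0.2000
  C_33 = (0.85)(0.85) − (-0.20)(-0.10) = 0.7025
det(I−A) = Σ_j (I−A)_1j·C_1j = (0.85)(0.6175) + (-0.20)(0.0850) + (-0.30)(0.0525) = 0.492125
adj(I−A) = Cᵀ =
  [ 0.6175   0.1800   0.2950]
  [ 0.0850   0.6225   0.2000]
  [ 0.0525   0.0950   0.7025]
(I − A)⁻¹ = adj(I−A) / det(I−A) ≈
  [   1.2548     0.3658     0.5994]
  [   0.1727     1.2649     0.4064]
  [   0.1067     0.1930     1.4275]
The output multiplier for sector j is the column-j sum of the Leontief inverse (I − A)⁻¹ = adj(I−A) / det(I−A).
Column 3 of adj(I−A): (0.2950, 0.2000, 0.7025); det(I−A) = 0.492125.
m_3 = (0.2950 + 0.2000 + 0.7025) / 0.492125 = 1.1975 / 0.492125 ≈ 2.433.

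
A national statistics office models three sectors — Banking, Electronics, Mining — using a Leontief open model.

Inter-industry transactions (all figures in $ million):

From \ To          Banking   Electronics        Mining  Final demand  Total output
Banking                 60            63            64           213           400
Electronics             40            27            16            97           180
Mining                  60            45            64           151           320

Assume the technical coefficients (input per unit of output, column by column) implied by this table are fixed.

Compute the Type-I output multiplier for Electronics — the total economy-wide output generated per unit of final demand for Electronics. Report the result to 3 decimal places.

m_2 = 2.459

Technical coefficients a_ij = z_ij / X_j:
  a_11 = 60/400 = 0.15, a_21 = 40/400 = 0.10, a_31 = 60/400 = 0.15
  a_12 = 63/180 = 0.35, a_22 = 27/180 = 0.15, a_32 = 45/180 = 0.25
  a_13 = 64/320 = 0.20, a_23 = 16/320 = 0.05, a_33 = 64/320 = 0.20
I − A =
  [   0.85    -0.35    -0.20]
  [  -0.10     0.85    -0.05]
  [  -0.15    -0.25     0.80]
Cofactors of I−A, C_ij = (−1)^(i+j)·(minor ij) (rows/columns in the sector order above):
  C_11 = (0.85)(0.80) − (-0.05)(-0.25) = 0.6675
  C_12 = −[(-0.10)(0.80) − (-0.05)(-0.15)] = 0.0875
  C_13 = (-0.10)(-0.25) − (0.85)(-0.15) = 0.1525
  C_21 = −[(-0.35)(0.80) − (-0.20)(-0.25)] = 0.3300
  C_22 = (0.85)(0.80) − (-0.20)(-0.15) = 0.6500
  C_23 = −[(0.85)(-0.25) − (-0.35)(-0.15)] = 0.2650
  C_31 = (-0.35)(-0.05) − (-0.20)(0.85) = 0.1875
  C_32 = −[(0.85)(-0.05) − (-0.20)(-0.10)] = 0.0625
  C_33 = (0.85)(0.85) − (-0.35)(-0.10) = 0.6875
det(I−A) = Σ_j (I−A)_1j·C_1j = (0.85)(0.6675) + (-0.35)(0.0875) + (-0.20)(0.1525) = 0.50625
adj(I−A) = Cᵀ =
  [ 0.6675   0.3300   0.1875]
  [ 0.0875   0.6500   0.0625]
  [ 0.1525   0.2650   0.6875]
(I − A)⁻¹ = adj(I−A) / det(I−A) ≈
  [   1.3185     0.6519     0.3704]
  [   0.1728     1.2840     0.1235]
  [   0.3012     0.5235     1.3580]
The output multiplier for sector j is the column-j sum of the Leontief inverse (I − A)⁻¹ = adj(I−A) / det(I−A).
Column 2 of adj(I−A): (0.3300, 0.6500, 0.2650); det(I−A) = 0.50625.
m_2 = (0.3300 + 0.6500 + 0.2650) / 0.50625 = 1.245 / 0.50625 ≈ 2.459.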